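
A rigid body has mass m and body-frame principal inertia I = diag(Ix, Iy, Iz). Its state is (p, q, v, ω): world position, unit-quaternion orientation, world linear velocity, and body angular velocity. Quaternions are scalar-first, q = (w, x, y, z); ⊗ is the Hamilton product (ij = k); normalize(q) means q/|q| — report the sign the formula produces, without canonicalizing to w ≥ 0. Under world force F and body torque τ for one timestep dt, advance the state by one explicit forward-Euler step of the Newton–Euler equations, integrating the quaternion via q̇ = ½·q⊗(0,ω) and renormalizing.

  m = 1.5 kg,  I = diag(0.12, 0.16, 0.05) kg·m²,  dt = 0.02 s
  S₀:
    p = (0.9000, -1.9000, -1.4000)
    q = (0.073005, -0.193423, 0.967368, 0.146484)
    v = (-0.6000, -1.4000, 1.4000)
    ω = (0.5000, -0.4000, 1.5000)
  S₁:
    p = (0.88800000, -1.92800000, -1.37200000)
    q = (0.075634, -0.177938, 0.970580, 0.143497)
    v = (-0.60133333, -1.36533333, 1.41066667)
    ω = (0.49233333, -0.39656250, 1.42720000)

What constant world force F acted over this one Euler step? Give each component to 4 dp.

v₁ − v₀ = (-0.00133333, 0.03466667, 0.01066667)
F = m·Δv/dt = (-0.1000, 2.6000, 0.8000)

F = (-0.1000, 2.6000, 0.8000)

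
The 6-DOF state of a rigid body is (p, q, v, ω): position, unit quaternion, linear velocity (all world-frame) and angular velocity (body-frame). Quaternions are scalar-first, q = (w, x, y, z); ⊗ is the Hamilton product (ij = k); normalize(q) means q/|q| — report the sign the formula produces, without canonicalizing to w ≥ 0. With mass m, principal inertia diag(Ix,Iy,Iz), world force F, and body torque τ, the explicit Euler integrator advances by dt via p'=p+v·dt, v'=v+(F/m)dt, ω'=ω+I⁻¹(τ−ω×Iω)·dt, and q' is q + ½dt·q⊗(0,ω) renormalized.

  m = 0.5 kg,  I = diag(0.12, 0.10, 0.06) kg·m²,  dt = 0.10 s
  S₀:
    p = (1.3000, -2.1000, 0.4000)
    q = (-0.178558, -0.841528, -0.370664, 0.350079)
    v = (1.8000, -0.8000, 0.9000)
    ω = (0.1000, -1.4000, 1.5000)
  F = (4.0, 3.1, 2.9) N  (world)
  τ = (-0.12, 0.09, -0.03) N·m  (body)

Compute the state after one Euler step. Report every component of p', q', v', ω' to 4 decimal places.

p' = (1.4800, -2.1800, 0.4900)
q' = (-0.2254, -0.8413, -0.2918, 0.3954)
v' = (2.6000, -0.1800, 1.4800)
ω' = (-0.0700, -1.3190, 1.4453)

linear accel F/m = (8.0000, 6.2000, 5.8000)
p + v·dt = (1.4800, -2.1800, 0.4900)
v' = v + a·dt = (2.6000, -0.1800, 1.4800)
ω×(Iω) gyroscopic = (0.0840, 0.0090, 0.0028)
α = I⁻¹(τ − ω×Iω) = (-1.7000, 0.8100, -0.5467)
ω' = ω + α·dt = (-0.0700, -1.3190, 1.4453)
2q̇ = q⊗(0,ω) = (-0.9598953, -0.0837412, 1.5472811, 0.9473686)
q' = normalize(q + ½dt·q⊗(0,ω)) = (-0.2254, -0.8413, -0.2918, 0.3954)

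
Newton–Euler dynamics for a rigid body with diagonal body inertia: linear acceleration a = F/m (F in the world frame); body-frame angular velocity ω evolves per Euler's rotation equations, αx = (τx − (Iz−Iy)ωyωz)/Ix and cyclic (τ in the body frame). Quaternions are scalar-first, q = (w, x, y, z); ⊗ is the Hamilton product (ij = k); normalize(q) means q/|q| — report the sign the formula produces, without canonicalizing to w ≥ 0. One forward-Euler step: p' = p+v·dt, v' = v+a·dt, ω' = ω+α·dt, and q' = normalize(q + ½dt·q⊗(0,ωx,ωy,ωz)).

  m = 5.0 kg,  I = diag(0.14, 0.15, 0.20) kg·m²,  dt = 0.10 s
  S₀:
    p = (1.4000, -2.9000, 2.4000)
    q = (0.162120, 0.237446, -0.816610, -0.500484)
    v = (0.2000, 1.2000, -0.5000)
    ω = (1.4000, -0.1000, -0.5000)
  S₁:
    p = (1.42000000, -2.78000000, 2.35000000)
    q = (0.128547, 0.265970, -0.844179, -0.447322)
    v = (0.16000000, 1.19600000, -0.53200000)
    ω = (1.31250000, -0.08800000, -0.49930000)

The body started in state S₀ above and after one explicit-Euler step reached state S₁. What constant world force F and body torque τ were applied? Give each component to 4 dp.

v₁ − v₀ = (-0.04000000, -0.00400000, -0.03200000)
m·(v₁−v₀)/dt = (-2.0000, -0.2000, -1.6000)
ω₁ − ω₀ = (-0.08750000, 0.01200000, 0.00070000)
applied torque τ = (-0.1200, 0.0600, 0.0000)

F = (-2.0000, -0.2000, -1.6000)
τ = (-0.1200, 0.0600, 0.0000)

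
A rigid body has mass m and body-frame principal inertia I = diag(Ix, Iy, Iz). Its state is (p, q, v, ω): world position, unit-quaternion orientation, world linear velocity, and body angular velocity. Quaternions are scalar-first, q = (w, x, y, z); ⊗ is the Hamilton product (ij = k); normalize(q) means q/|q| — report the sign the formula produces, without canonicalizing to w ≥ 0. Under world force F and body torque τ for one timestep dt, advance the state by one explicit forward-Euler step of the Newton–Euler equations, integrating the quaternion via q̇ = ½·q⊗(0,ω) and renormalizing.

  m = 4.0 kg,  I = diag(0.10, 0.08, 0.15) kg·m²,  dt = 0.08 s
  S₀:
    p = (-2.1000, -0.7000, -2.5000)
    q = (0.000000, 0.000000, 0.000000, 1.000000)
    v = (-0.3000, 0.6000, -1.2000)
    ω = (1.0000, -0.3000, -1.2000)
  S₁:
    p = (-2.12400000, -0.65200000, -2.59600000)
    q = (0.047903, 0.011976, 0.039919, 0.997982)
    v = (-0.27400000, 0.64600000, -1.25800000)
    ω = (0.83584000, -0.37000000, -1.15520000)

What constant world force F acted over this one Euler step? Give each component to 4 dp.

F = (1.3000, 2.3000, -2.9000)

v₁ − v₀ = (0.02600000, 0.04600000, -0.05800000)
applied force F = (1.3000, 2.3000, -2.9000)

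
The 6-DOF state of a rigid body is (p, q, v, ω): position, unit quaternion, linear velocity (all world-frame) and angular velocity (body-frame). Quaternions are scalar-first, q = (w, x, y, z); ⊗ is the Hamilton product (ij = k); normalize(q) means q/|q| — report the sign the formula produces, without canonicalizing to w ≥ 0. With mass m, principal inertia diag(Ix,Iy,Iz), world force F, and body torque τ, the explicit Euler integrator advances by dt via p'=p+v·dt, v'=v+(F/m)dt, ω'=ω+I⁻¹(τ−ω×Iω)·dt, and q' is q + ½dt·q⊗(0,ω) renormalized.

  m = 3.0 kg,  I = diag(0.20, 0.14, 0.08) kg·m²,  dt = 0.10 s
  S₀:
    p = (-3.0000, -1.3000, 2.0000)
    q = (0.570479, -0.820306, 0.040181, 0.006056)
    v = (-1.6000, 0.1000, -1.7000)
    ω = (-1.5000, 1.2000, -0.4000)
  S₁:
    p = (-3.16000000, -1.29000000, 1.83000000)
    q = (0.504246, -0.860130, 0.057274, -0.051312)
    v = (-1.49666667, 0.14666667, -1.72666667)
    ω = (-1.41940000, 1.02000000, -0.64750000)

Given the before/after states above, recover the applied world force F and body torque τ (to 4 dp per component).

v₁ − v₀ = (0.10333333, 0.04666667, -0.02666667)
m·(v₁−v₀)/dt = (3.1000, 1.4000, -0.8000)
Δω = ω₁−ω₀ = (0.08060000, -0.18000000, -0.24750000)
ω₀×(Iω₀) = (0.0288, 0.0720, 0.1080)
τ = I·(Δω/dt) + ω₀×(Iω₀) = (0.1900, -0.1800, -0.0900)

F = (3.1000, 1.4000, -0.8000)
τ = (0.1900, -0.1800, -0.0900)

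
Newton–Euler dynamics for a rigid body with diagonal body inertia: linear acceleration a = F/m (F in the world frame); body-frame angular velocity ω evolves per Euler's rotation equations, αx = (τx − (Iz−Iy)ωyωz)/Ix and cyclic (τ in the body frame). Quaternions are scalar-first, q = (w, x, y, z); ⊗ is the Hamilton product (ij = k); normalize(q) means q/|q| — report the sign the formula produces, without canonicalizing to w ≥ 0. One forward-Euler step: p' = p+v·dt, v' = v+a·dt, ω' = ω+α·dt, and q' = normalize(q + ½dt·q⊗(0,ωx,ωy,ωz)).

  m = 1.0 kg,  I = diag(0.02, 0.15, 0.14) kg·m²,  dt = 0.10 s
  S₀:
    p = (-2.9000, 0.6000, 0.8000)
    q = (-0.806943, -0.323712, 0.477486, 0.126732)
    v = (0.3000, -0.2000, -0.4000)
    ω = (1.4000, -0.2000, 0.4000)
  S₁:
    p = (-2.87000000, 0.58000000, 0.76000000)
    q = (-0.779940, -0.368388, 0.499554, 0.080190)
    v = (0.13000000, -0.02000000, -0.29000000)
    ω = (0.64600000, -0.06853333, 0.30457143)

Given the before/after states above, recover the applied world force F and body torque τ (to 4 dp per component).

F = (-1.7000, 1.8000, 1.1000)
τ = (-0.1500, 0.1300, -0.1700)

velocity change Δv = (-0.17000000, 0.18000000, 0.11000000)
m·(v₁−v₀)/dt = (-1.7000, 1.8000, 1.1000)
ω₁ − ω₀ = (-0.75400000, 0.13146667, -0.09542857)
I·α + gyro = (-0.1500, 0.1300, -0.1700)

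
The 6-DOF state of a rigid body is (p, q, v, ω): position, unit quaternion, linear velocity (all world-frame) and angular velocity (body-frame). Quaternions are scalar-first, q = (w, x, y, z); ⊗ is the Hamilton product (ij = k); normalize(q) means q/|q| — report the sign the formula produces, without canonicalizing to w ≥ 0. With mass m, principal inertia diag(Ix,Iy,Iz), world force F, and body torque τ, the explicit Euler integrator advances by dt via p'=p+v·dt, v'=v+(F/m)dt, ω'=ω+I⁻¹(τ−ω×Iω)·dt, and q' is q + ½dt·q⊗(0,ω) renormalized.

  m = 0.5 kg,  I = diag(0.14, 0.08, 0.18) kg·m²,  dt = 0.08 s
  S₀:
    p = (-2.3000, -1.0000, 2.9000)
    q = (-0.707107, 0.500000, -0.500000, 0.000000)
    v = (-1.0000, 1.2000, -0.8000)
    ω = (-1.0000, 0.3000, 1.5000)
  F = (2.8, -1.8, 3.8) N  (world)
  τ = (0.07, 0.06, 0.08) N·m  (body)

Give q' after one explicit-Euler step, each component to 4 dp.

q⊗(0,ω) = (0.6500000, -0.0428930, -0.9621321, -1.4106605)
q + ½dt·q⊗(0,ω), renormalized = (-0.6793, 0.4970, -0.5371, -0.0563)

q' = (-0.6793, 0.4970, -0.5371, -0.0563)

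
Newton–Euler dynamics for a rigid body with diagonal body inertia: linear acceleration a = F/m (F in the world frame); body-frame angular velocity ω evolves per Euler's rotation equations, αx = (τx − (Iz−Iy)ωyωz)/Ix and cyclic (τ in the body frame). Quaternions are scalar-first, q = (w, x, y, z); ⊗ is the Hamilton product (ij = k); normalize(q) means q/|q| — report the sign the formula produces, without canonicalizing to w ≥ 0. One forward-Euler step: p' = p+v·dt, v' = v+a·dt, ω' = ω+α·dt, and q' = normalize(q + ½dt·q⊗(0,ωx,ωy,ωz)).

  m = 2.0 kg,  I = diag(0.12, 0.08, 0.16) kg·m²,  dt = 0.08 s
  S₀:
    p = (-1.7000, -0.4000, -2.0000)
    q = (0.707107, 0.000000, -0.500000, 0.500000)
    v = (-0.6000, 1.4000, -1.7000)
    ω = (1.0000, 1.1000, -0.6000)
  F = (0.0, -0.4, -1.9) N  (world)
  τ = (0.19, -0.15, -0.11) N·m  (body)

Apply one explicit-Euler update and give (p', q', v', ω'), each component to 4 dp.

linear accel F/m = (0.0000, -0.2000, -0.9500)
p' = p + v·dt = (-1.7480, -0.2880, -2.1360)
v' = v + a·dt = (-0.6000, 1.3840, -1.7760)
α = I⁻¹(τ − ω×Iω) = (2.0233, -2.1750, -0.4125)
ω' = ω + α·dt = (1.1619, 0.9260, -0.6330)
Hamilton product q⊗(0,ω) = (0.8500000, 0.4571070, 1.2778177, 0.0757358)
q' = normalize(q + ½dt·q⊗(0,ω)) = (0.7396, 0.0182, -0.4480, 0.5020)

p' = (-1.7480, -0.2880, -2.1360)
q' = (0.7396, 0.0182, -0.4480, 0.5020)
v' = (-0.6000, 1.3840, -1.7760)
ω' = (1.1619, 0.9260, -0.6330)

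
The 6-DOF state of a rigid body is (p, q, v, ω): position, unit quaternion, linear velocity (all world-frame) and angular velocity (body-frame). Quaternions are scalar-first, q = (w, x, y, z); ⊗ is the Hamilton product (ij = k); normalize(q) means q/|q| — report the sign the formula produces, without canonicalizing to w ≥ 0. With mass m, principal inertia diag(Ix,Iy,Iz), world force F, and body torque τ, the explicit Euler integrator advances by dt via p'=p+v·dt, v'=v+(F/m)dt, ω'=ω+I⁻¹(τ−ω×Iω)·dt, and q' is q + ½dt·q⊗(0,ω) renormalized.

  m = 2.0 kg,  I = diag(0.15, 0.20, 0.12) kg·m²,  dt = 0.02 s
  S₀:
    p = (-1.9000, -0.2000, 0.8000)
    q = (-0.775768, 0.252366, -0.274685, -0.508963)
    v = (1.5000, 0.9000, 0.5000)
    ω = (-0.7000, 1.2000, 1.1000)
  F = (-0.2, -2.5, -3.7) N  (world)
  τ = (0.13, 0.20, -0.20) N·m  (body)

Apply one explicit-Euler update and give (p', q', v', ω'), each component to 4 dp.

p' = (-1.8700, -0.1820, 0.8100)
q' = (-0.7650, 0.2608, -0.2832, -0.5163)
v' = (1.4980, 0.8750, 0.4630)
ω' = (-0.6686, 1.2223, 1.0737)

ω×(Iω) gyroscopic = (-0.1056, -0.0231, -0.0420)
(τ − ω×Iω)/I = (1.5707, 1.1155, -1.3167)
new body rate ω' = (-0.6686, 1.2223, 1.0737)
Hamilton product q⊗(0,ω) = (1.0661375, 0.8516397, -0.8522501, -0.7427851)
updated quaternion q' = (-0.7650, 0.2608, -0.2832, -0.5163)
linear accel F/m = (-0.1000, -1.2500, -1.8500)
p' = p + v·dt = (-1.8700, -0.1820, 0.8100)
v' = v + a·dt = (1.4980, 0.8750, 0.4630)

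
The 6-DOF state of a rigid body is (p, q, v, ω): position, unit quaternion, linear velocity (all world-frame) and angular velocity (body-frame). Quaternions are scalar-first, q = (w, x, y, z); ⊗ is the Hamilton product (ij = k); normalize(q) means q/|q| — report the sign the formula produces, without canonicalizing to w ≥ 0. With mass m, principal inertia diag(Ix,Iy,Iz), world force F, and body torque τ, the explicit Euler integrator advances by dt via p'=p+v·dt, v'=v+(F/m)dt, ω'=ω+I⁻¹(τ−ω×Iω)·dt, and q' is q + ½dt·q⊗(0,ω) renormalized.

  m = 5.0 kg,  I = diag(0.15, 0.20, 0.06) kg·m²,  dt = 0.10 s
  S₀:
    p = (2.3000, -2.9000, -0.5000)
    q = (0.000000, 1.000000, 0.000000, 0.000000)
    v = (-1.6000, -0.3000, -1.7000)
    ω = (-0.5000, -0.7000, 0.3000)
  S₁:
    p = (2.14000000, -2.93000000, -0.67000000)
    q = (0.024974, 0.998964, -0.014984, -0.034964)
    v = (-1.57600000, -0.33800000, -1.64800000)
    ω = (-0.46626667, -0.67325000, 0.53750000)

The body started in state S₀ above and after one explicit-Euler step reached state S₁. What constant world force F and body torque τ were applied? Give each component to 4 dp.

F = (1.2000, -1.9000, 2.6000)
τ = (0.0800, 0.0400, 0.1600)

Δv = v₁−v₀ = (0.02400000, -0.03800000, 0.05200000)
applied force F = (1.2000, -1.9000, 2.6000)
ω₁ − ω₀ = (0.03373333, 0.02675000, 0.23750000)
gyro term ω₀×Iω₀ = (0.0294, -0.0135, 0.0175)
I·α + gyro = (0.0800, 0.0400, 0.1600)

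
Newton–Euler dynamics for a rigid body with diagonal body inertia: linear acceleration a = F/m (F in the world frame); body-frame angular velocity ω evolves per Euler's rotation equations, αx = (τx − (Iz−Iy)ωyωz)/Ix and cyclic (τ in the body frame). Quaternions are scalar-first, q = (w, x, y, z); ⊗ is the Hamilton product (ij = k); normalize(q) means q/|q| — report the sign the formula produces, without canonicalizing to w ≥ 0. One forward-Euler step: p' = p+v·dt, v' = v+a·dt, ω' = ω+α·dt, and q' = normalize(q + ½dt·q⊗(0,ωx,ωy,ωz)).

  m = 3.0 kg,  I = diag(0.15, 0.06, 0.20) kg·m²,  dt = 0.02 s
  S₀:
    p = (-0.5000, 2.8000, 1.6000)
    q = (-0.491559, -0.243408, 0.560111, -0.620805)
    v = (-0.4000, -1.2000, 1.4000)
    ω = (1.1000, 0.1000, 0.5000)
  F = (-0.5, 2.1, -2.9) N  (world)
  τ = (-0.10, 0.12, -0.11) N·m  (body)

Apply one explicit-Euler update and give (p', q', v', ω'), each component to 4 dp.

p' = (-0.5080, 2.7760, 1.6280)
q' = (-0.4863, -0.2454, 0.5540, -0.6296)
v' = (-0.4033, -1.1860, 1.3807)
ω' = (1.0857, 0.1492, 0.4900)

p' = p + v·dt = (-0.5080, 2.7760, 1.6280)
v + (F/m)dt = (-0.4033, -1.1860, 1.3807)
(τ − ω×Iω)/I = (-0.7133, 2.4583, -0.5005)
ω' = ω + α·dt = (1.0857, 0.1492, 0.4900)
2q̇ = q⊗(0,ω) = (0.5221402, -0.1985789, -0.6103374, -0.8862424)
q + ½dt·q⊗(0,ω), renormalized = (-0.4863, -0.2454, 0.5540, -0.6296)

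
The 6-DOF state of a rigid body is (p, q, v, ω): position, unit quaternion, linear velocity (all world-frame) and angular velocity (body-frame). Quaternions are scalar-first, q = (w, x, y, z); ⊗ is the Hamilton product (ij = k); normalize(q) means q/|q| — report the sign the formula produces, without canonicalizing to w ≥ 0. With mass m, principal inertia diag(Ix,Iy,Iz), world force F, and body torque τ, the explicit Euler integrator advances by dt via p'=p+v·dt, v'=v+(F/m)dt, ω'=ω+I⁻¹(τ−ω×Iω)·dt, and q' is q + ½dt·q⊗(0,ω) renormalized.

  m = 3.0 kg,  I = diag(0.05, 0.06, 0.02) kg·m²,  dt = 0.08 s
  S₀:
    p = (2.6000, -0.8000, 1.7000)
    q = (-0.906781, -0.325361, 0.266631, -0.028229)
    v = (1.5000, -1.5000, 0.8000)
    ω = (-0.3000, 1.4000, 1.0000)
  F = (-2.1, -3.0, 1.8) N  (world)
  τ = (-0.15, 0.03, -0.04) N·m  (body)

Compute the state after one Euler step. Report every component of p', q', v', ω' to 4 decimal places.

precession coupling ω×(Iω) = (-0.0560, -0.0090, -0.0042)
α = I⁻¹(τ − ω×Iω) = (-1.8800, 0.6500, -1.7900)
ω + α·dt = (-0.4504, 1.4520, 0.8568)
2q̇ = q⊗(0,ω) = (-0.4426627, 0.5781859, -0.9356637, -1.2822971)
q + ½dt·q⊗(0,ω), renormalized = (-0.9222, -0.3015, 0.2286, -0.0793)
p + v·dt = (2.7200, -0.9200, 1.7640)
v' = v + a·dt = (1.4440, -1.5800, 0.8480)

p' = (2.7200, -0.9200, 1.7640)
q' = (-0.9222, -0.3015, 0.2286, -0.0793)
v' = (1.4440, -1.5800, 0.8480)
ω' = (-0.4504, 1.4520, 0.8568)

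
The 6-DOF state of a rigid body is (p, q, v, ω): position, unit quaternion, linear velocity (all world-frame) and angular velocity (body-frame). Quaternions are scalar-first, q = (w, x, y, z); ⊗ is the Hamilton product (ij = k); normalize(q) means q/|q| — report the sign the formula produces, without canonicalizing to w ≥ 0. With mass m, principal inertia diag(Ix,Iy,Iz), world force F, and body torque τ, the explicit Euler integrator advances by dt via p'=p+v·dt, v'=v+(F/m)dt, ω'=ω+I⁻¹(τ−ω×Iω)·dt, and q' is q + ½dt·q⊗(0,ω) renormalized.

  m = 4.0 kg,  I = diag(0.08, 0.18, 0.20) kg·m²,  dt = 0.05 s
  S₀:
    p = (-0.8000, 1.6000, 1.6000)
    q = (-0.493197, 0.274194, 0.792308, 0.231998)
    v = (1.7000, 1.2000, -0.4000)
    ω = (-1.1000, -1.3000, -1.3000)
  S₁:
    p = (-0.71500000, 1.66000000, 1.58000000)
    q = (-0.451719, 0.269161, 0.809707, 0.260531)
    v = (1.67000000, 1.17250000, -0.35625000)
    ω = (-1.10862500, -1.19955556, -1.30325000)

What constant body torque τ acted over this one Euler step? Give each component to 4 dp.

τ = (0.0200, 0.1900, 0.1300)

Δω = ω₁−ω₀ = (-0.00862500, 0.10044444, -0.00325000)
ω₀×(Iω₀) = (0.0338, -0.1716, 0.1430)
τ = I·(Δω/dt) + ω₀×(Iω₀) = (0.0200, 0.1900, 0.1300)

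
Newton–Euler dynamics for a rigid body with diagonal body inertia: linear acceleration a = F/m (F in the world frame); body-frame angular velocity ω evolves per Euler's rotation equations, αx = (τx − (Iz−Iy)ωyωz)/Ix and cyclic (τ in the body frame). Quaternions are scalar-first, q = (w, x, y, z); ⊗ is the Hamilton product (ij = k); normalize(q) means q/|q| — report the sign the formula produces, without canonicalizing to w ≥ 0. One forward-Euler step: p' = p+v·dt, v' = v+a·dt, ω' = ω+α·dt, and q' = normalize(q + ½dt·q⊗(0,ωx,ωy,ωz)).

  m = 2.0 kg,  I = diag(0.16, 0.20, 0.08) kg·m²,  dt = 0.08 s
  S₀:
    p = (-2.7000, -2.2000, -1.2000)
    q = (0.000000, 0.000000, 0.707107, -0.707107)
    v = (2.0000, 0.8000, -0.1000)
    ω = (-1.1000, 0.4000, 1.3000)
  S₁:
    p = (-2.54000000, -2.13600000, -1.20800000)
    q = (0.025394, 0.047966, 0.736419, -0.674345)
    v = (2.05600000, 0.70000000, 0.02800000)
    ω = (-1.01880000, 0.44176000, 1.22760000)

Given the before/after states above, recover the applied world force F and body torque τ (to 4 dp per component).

ω₁ − ω₀ = (0.08120000, 0.04176000, -0.07240000)
gyro term ω₀×Iω₀ = (-0.0624, -0.1144, -0.0176)
τ = I·(Δω/dt) + ω₀×(Iω₀) = (0.1000, -0.0100, -0.0900)
Δv = v₁−v₀ = (0.05600000, -0.10000000, 0.12800000)
applied force F = (1.4000, -2.5000, 3.2000)

F = (1.4000, -2.5000, 3.2000)
τ = (0.1000, -0.0100, -0.0900)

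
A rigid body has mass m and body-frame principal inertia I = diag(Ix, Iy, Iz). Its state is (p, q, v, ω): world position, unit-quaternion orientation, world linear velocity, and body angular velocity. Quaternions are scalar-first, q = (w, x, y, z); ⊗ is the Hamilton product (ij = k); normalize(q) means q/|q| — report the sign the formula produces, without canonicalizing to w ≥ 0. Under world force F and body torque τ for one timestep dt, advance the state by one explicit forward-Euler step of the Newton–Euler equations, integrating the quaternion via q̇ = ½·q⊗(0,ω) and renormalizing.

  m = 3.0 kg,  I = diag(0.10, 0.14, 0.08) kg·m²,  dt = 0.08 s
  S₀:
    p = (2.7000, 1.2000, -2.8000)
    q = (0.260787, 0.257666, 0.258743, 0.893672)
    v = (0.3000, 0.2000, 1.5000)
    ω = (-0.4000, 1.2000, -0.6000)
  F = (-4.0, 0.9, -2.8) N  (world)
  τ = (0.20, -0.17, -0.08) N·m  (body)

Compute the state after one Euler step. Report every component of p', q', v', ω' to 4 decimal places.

α = I⁻¹(τ − ω×Iω) = (1.5680, -1.2486, -0.7600)
new body rate ω' = (-0.2746, 1.1001, -0.6608)
2q̇ = q⊗(0,ω) = (0.3287780, -1.3319670, 0.1100752, 0.2562242)
updated quaternion q' = (0.2735, 0.2041, 0.2627, 0.9025)
linear accel F/m = (-1.3333, 0.3000, -0.9333)
new position p' = (2.7240, 1.2160, -2.6800)
new velocity v' = (0.1933, 0.2240, 1.4253)

p' = (2.7240, 1.2160, -2.6800)
q' = (0.2735, 0.2041, 0.2627, 0.9025)
v' = (0.1933, 0.2240, 1.4253)
ω' = (-0.2746, 1.1001, -0.6608)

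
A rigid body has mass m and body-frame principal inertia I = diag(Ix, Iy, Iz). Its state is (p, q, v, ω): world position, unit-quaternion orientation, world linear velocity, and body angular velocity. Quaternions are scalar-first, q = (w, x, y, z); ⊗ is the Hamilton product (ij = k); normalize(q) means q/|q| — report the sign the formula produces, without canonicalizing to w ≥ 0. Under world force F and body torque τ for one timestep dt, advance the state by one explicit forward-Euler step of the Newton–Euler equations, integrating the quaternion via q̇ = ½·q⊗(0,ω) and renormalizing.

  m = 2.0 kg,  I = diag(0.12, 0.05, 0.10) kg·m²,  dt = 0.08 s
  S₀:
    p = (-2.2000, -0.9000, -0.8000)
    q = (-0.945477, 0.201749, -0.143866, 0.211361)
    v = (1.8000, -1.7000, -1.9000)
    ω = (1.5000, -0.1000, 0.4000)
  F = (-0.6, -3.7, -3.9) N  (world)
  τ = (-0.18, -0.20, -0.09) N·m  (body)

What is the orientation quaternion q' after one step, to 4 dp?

2q̇ = q⊗(0,ω) = (-0.4015545, -1.4546258, 0.3308896, -0.1825667)
q' = normalize(q + ½dt·q⊗(0,ω)) = (-0.9597, 0.1433, -0.1304, 0.2037)

q' = (-0.9597, 0.1433, -0.1304, 0.2037)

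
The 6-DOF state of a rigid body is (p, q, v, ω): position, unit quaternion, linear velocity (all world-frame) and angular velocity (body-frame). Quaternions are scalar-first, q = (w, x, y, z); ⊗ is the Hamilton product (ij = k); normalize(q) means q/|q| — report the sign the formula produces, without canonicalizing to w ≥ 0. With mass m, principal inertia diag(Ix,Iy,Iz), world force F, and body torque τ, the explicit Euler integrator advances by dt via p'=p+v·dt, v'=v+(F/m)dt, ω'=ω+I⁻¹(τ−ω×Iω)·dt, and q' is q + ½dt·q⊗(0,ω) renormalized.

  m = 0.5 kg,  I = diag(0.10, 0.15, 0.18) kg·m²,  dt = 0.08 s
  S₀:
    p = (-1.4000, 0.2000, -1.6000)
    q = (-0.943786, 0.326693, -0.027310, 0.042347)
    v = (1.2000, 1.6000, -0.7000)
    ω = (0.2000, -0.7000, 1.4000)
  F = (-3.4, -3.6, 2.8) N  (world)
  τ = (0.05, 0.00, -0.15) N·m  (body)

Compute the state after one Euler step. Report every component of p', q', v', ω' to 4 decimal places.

p' = p + v·dt = (-1.3040, 0.3280, -1.6560)
new velocity v' = (0.6560, 1.0240, -0.2520)
gyro term ω×Iω = (-0.0294, -0.0224, -0.0070)
α = I⁻¹(τ − ω×Iω) = (0.7940, 0.1493, -0.7944)
new body rate ω' = (0.2635, -0.6881, 1.3364)
q⊗(0,ω) = (-0.1437414, -0.1973483, 0.2117494, -1.5445235)
q + ½dt·q⊗(0,ω), renormalized = (-0.9477, 0.3182, -0.0188, -0.0194)

p' = (-1.3040, 0.3280, -1.6560)
q' = (-0.9477, 0.3182, -0.0188, -0.0194)
v' = (0.6560, 1.0240, -0.2520)
ω' = (0.2635, -0.6881, 1.3364)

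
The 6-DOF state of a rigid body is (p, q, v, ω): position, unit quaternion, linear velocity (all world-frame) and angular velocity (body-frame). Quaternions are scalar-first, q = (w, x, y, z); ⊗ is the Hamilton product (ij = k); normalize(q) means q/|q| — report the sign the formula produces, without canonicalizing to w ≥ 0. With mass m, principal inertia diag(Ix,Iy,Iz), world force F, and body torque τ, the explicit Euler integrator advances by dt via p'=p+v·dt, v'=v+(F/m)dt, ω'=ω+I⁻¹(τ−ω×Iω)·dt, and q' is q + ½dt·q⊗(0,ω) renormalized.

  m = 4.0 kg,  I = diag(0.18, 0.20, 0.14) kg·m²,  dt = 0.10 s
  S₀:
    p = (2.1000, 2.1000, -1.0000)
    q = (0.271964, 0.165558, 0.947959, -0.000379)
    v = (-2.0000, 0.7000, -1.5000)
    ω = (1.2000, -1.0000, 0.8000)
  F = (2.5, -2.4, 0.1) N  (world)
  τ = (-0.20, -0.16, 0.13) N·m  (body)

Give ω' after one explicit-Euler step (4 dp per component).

ω' = (1.0622, -1.0992, 0.9100)

angular accel α = (-1.3778, -0.9920, 1.1000)
new body rate ω' = (1.0622, -1.0992, 0.9100)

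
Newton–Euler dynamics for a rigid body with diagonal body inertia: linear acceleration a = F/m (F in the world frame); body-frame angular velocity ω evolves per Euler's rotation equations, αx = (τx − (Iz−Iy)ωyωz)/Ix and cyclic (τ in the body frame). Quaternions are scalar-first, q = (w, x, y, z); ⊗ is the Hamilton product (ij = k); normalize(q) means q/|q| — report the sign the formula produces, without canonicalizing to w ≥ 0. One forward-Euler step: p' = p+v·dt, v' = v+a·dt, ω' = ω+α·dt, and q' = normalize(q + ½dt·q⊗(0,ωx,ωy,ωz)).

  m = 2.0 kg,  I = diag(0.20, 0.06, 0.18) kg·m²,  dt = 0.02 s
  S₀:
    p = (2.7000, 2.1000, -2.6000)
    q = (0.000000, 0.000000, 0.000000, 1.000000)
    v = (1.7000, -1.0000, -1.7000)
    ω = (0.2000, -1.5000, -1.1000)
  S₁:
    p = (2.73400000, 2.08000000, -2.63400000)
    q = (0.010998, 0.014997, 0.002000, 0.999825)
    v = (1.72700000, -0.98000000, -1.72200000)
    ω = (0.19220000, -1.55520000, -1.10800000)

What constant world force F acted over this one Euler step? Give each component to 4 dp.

F = (2.7000, 2.0000, -2.2000)

Δv = v₁−v₀ = (0.02700000, 0.02000000, -0.02200000)
m·(v₁−v₀)/dt = (2.7000, 2.0000, -2.2000)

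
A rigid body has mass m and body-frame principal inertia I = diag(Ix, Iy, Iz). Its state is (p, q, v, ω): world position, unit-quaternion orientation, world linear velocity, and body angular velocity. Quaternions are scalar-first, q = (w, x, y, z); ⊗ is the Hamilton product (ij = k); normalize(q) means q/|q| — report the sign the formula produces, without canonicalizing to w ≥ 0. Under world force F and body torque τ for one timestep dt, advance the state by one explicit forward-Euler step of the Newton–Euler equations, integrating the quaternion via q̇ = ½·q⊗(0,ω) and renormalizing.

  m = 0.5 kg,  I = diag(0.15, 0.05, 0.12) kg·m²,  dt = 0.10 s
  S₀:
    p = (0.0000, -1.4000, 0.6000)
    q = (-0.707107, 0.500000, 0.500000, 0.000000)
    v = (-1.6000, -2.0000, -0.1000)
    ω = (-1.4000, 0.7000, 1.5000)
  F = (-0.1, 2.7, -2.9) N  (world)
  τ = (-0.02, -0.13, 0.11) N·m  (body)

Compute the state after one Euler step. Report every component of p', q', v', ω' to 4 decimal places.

a = F/m = (-0.2000, 5.4000, -5.8000)
p + v·dt = (-0.1600, -1.6000, 0.5900)
new velocity v' = (-1.6200, -1.4600, -0.6800)
gyro term ω×Iω = (0.0735, -0.0630, 0.0980)
α = I⁻¹(τ − ω×Iω) = (-0.6233, -1.3400, 0.1000)
new body rate ω' = (-1.4623, 0.5660, 1.5100)
2q̇ = q⊗(0,ω) = (0.3500000, 1.7399498, -1.2449749, -0.0106605)
updated quaternion q' = (-0.6856, 0.5836, 0.4352, -0.0005)

p' = (-0.1600, -1.6000, 0.5900)
q' = (-0.6856, 0.5836, 0.4352, -0.0005)
v' = (-1.6200, -1.4600, -0.6800)
ω' = (-1.4623, 0.5660, 1.5100)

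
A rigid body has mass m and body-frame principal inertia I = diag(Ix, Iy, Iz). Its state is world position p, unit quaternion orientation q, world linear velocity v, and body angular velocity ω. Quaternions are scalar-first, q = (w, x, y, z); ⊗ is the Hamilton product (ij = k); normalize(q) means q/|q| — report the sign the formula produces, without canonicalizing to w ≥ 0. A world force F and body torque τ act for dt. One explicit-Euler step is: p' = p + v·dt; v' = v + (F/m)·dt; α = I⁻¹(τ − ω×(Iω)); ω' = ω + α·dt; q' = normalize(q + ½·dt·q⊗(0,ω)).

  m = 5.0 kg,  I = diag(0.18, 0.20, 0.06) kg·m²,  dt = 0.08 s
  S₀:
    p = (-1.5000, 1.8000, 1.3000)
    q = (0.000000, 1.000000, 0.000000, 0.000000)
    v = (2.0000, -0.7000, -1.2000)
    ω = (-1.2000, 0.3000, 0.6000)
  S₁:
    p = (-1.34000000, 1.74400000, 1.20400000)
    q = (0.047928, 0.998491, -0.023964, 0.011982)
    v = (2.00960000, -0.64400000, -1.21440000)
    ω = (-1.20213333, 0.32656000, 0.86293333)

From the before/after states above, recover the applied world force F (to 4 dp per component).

F = (0.6000, 3.5000, -0.9000)

Δv = v₁−v₀ = (0.00960000, 0.05600000, -0.01440000)
F = m·Δv/dt = (0.6000, 3.5000, -0.9000)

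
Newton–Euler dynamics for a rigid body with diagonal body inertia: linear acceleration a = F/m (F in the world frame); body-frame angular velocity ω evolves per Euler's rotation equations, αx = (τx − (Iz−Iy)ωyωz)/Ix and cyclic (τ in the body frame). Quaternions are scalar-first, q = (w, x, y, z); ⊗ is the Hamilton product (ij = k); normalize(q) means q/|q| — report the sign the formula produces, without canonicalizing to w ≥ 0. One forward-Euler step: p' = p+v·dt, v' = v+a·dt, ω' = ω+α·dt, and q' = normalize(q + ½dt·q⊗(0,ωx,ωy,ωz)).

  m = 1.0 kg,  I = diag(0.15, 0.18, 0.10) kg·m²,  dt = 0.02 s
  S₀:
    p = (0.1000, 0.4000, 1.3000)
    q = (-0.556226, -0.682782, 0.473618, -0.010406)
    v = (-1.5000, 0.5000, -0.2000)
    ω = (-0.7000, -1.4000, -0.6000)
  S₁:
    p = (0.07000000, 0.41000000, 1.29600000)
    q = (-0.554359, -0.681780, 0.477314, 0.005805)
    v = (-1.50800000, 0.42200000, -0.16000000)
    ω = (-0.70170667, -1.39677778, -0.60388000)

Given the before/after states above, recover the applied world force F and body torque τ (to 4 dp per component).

F = (-0.4000, -3.9000, 2.0000)
τ = (-0.0800, 0.0500, 0.0100)

Δv = v₁−v₀ = (-0.00800000, -0.07800000, 0.04000000)
applied force F = (-0.4000, -3.9000, 2.0000)
ω₁ − ω₀ = (-0.00170667, 0.00322222, -0.00388000)
gyro term ω₀×Iω₀ = (-0.0672, 0.0210, 0.0294)
τ = I·(Δω/dt) + ω₀×(Iω₀) = (-0.0800, 0.0500, 0.0100)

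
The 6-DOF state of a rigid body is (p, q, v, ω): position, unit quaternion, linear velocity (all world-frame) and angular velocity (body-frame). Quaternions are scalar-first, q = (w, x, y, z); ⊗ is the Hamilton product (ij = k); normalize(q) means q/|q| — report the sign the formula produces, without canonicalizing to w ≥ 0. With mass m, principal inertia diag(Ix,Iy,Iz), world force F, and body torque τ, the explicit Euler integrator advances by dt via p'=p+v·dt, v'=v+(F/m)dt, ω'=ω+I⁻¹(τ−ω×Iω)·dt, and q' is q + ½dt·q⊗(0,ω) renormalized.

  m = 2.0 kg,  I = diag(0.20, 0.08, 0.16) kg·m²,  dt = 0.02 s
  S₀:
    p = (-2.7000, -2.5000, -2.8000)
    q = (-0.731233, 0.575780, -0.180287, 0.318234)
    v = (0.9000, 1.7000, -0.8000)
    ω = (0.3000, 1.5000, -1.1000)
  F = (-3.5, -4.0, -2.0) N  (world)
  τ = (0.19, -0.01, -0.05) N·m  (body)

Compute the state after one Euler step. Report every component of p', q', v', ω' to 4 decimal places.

precession coupling ω×(Iω) = (-0.1320, -0.0132, -0.0540)
(τ − ω×Iω)/I = (1.6100, 0.0400, 0.0250)
ω + α·dt = (0.3322, 1.5008, -1.0995)
2q̇ = q⊗(0,ω) = (0.4477539, -0.4984052, -0.3680213, 1.7221124)
updated quaternion q' = (-0.7266, 0.5707, -0.1839, 0.3354)
p' = p + v·dt = (-2.6820, -2.4660, -2.8160)
new velocity v' = (0.8650, 1.6600, -0.8200)

p' = (-2.6820, -2.4660, -2.8160)
q' = (-0.7266, 0.5707, -0.1839, 0.3354)
v' = (0.8650, 1.6600, -0.8200)
ω' = (0.3322, 1.5008, -1.0995)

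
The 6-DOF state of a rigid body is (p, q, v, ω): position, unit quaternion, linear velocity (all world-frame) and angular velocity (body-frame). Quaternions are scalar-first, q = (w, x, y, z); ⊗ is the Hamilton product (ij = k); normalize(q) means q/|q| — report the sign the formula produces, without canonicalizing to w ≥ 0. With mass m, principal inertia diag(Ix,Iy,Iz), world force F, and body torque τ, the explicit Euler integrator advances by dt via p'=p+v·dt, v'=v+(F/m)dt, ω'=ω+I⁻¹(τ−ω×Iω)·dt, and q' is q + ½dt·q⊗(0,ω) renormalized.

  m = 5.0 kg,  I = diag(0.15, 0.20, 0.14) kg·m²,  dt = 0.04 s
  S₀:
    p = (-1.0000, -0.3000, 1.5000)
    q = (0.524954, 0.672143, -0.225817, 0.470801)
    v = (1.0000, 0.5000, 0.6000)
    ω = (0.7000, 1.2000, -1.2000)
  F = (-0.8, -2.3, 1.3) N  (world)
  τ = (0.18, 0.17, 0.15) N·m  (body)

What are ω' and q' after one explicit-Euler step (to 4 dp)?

gyro term ω×Iω = (0.0864, -0.0084, 0.0420)
(τ − ω×Iω)/I = (0.6240, 0.8920, 0.7714)
new body rate ω' = (0.7250, 1.2357, -1.1691)
q⊗(0,ω) = (0.3654415, 0.0734870, 1.7660771, 0.3346987)
q + ½dt·q⊗(0,ω), renormalized = (0.5319, 0.6732, -0.1904, 0.4772)

ω' = (0.7250, 1.2357, -1.1691)
q' = (0.5319, 0.6732, -0.1904, 0.4772)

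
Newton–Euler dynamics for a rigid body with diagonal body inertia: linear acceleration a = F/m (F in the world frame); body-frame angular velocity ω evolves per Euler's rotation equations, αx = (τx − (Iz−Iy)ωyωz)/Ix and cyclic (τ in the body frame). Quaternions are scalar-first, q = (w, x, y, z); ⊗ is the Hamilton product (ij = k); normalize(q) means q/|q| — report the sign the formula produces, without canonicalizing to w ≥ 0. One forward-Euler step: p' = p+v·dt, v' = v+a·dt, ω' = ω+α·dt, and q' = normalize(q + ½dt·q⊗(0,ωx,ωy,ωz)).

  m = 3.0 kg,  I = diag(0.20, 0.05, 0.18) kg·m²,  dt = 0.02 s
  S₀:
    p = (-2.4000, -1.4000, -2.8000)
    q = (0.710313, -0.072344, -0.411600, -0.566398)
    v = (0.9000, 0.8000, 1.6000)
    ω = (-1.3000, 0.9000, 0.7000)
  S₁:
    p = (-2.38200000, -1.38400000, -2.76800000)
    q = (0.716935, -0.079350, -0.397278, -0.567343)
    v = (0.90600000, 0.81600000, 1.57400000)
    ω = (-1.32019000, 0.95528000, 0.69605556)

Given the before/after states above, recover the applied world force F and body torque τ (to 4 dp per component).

v₁ − v₀ = (0.00600000, 0.01600000, -0.02600000)
m·(v₁−v₀)/dt = (0.9000, 2.4000, -3.9000)
rate change Δω = (-0.02019000, 0.05528000, -0.00394444)
τ = I·(Δω/dt) + ω₀×(Iω₀) = (-0.1200, 0.1200, 0.1400)

F = (0.9000, 2.4000, -3.9000)
τ = (-0.1200, 0.1200, 0.1400)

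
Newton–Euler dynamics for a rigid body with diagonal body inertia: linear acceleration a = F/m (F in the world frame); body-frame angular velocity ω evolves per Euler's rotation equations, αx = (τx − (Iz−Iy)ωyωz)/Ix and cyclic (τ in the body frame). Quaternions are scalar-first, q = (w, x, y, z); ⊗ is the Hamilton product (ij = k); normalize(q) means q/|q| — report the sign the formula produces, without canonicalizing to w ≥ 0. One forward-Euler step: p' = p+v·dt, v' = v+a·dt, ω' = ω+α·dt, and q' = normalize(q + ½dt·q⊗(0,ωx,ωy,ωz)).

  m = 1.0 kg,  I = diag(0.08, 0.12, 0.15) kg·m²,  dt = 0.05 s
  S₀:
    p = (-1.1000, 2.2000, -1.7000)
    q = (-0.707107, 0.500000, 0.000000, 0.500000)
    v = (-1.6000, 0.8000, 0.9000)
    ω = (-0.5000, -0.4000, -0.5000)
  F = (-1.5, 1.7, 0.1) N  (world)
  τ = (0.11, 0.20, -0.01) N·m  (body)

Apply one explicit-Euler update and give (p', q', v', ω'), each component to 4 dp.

ω×(Iω) gyroscopic = (0.0060, -0.0175, 0.0080)
(τ − ω×Iω)/I = (1.3000, 1.8125, -0.1200)
ω + α·dt = (-0.4350, -0.3094, -0.5060)
Hamilton product q⊗(0,ω) = (0.5000000, 0.5535535, 0.2828428, 0.1535535)
updated quaternion q' = (-0.6945, 0.5137, 0.0071, 0.5037)
new position p' = (-1.1800, 2.2400, -1.6550)
v' = v + a·dt = (-1.6750, 0.8850, 0.9050)

p' = (-1.1800, 2.2400, -1.6550)
q' = (-0.6945, 0.5137, 0.0071, 0.5037)
v' = (-1.6750, 0.8850, 0.9050)
ω' = (-0.4350, -0.3094, -0.5060)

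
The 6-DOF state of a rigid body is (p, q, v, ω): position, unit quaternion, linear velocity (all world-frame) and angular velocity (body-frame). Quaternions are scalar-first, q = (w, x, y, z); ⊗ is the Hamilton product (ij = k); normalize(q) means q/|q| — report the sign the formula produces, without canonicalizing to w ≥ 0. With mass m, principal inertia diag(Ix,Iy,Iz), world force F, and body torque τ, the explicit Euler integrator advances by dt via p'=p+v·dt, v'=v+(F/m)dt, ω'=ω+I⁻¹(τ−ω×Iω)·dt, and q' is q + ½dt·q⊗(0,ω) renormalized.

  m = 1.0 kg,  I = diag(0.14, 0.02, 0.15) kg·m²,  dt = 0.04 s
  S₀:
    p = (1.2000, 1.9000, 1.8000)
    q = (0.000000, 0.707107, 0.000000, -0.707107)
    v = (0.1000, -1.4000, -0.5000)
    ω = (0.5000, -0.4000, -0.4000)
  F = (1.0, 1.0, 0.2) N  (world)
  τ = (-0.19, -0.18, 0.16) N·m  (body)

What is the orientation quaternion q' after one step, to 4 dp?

q' = (-0.0127, 0.7014, -0.0014, -0.7127)

q⊗(0,ω) = (-0.6363963, -0.2828428, -0.0707107, -0.2828428)
updated quaternion q' = (-0.0127, 0.7014, -0.0014, -0.7127)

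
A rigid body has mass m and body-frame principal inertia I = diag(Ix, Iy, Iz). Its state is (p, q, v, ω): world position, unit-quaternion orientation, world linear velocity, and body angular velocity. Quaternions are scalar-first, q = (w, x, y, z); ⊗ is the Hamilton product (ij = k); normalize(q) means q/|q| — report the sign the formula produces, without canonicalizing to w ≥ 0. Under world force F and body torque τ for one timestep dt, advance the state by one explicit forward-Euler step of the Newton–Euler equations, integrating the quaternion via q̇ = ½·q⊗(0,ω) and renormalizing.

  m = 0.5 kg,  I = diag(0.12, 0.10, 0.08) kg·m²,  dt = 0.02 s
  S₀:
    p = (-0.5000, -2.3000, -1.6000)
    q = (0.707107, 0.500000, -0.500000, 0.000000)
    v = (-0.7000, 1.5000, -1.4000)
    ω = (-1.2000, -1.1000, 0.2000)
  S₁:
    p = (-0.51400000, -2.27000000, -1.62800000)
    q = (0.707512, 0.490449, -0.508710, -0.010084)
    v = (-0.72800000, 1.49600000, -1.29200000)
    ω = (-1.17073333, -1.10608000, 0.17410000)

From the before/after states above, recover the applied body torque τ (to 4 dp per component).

ω₁ − ω₀ = (0.02926667, -0.00608000, -0.02590000)
applied torque τ = (0.1800, -0.0400, -0.1300)

τ = (0.1800, -0.0400, -0.1300)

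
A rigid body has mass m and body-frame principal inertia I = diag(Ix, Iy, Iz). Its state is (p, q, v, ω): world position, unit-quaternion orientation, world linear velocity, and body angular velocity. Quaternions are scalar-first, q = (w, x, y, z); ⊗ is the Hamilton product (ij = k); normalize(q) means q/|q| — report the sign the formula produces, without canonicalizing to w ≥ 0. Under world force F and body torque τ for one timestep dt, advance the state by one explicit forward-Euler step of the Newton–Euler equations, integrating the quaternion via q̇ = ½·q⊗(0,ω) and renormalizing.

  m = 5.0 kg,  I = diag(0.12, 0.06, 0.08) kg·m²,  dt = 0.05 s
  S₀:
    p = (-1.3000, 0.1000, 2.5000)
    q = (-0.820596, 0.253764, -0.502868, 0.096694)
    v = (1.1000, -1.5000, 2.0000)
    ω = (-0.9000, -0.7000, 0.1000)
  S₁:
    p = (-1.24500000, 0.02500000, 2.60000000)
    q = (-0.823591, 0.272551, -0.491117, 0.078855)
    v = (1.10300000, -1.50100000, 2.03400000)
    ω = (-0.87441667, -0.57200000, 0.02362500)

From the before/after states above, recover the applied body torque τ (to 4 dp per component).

τ = (0.0600, 0.1500, -0.1600)

Δω = ω₁−ω₀ = (0.02558333, 0.12800000, -0.07637500)
I·α + gyro = (0.0600, 0.1500, -0.1600)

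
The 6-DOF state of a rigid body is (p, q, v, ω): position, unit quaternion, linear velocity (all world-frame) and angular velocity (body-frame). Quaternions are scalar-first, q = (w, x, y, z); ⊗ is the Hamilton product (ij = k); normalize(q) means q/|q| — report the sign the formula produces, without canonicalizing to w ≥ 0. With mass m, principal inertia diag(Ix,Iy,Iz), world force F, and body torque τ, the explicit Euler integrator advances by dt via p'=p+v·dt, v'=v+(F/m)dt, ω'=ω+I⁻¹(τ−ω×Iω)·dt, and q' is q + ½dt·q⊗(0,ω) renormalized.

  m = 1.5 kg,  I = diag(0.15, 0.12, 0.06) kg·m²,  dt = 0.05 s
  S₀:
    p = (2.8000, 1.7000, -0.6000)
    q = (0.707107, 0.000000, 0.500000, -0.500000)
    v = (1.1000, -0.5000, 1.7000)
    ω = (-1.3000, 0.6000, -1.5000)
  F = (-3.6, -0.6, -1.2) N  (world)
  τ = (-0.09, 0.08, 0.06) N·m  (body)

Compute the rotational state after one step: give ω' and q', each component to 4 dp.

gyro term ω×Iω = (0.0540, 0.1755, 0.0234)
α = I⁻¹(τ − ω×Iω) = (-0.9600, -0.7958, 0.6100)
ω + α·dt = (-1.3480, 0.5602, -1.4695)
2q̇ = q⊗(0,ω) = (-1.0500000, -1.3692391, 1.0742642, -0.4106605)
q + ½dt·q⊗(0,ω), renormalized = (0.6799, -0.0342, 0.5261, -0.5096)

ω' = (-1.3480, 0.5602, -1.4695)
q' = (0.6799, -0.0342, 0.5261, -0.5096)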